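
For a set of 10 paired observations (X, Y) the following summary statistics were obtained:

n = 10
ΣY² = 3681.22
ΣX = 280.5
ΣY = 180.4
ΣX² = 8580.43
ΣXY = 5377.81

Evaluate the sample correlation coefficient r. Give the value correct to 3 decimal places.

r = (nΣXY − ΣXΣY) / √[(nΣX² − (ΣX)²)(nΣY² − (ΣY)²)]
Numerator: 10×5377.81 − 280.5×180.4 = 3175.9
Denominator: √[(85804.3 − 78680.25)(36812.2 − 32544.16)] = √[7124.05 × 4268.04] = 5514.1391
r = 3175.9 / 5514.1391 ≈ 0.576

0.576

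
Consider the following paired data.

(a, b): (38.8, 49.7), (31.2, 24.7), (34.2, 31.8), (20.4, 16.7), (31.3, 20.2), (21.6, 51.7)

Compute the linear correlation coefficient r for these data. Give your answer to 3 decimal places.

n = 6, Σa = 177.5, Σb = 194.8, Σa² = 5510.93, Σb² = 7451.24, Σab = 5876.22
nΣab − ΣaΣb = 35257.32 − 34577 = 680.32
nΣa² − (Σa)² = 33065.58 − 31506.25 = 1559.33; nΣb² − (Σb)² = 44707.44 − 37947.04 = 6760.4
r = 680.32 / √(1559.33 × 6760.4) = 680.32 / 3246.7976 ≈ 0.210

0.210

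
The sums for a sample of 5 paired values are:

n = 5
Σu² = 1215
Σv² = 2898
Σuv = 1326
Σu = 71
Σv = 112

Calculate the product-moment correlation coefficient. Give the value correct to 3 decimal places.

r = (nΣuv − ΣuΣv) / √[(nΣu² − (Σu)²)(nΣv² − (Σv)²)]
Numerator: 5×1326 − 71×112 = -1322
Denominator: √[(6075 − 5041)(14490 − 12544)] = √[1034 × 1946] = 1418.5077
r = -1322 / 1418.5077 ≈ -0.932

-0.932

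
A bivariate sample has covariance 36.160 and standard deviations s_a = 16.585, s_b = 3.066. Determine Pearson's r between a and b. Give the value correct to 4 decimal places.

r = Cov(a,b) / (s_a · s_b) = 36.160 / (16.585 × 3.066)
  = 36.160 / 50.8496 ≈ 0.7111

0.7111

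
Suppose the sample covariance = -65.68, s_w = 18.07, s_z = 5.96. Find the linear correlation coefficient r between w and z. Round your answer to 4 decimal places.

r = Cov(w,z) / (s_w · s_z) = -65.68 / (18.07 × 5.96)
  = -65.68 / 107.6972 ≈ -0.6099

-0.6099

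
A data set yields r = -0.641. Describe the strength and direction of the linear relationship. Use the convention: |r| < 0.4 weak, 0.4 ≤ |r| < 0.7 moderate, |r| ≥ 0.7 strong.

moderate negative

r = -0.641 < 0 so the relationship is negative.
|r| = 0.641, which falls in the moderate range.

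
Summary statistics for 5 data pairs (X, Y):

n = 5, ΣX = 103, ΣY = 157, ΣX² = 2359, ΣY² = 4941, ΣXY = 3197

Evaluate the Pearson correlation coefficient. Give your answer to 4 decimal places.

r = (nΣXY − ΣXΣY) / √[(nΣX² − (ΣX)²)(nΣY² − (ΣY)²)]
Numerator: 5×3197 − 103×157 = -186
Denominator: √[(11795 − 10609)(24705 − 24649)] = √[1186 × 56] = 257.7130
r = -186 / 257.7130 ≈ -0.7217

-0.7217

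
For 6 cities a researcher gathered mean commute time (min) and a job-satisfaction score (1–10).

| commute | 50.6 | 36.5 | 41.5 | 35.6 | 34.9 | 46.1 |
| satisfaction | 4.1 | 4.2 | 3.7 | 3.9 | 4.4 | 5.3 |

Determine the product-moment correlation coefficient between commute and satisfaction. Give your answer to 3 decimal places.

0.270

n = 6, Σx = 245.2, Σy = 25.6, Σx² = 10225.44, Σy² = 110.8, Σxy = 1051.04
nΣxy − ΣxΣy = 6306.24 − 6277.12 = 29.12
nΣx² − (Σx)² = 61352.64 − 60123.04 = 1229.6; nΣy² − (Σy)² = 664.8 − 655.36 = 9.44
r = 29.12 / √(1229.6 × 9.44) = 29.12 / 107.7378 ≈ 0.270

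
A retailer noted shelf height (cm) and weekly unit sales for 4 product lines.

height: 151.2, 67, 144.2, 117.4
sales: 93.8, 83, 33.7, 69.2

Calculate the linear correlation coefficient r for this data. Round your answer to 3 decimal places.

-0.275

n = 4, Σx = 479.8, Σy = 279.7, Σx² = 61926.84, Σy² = 21611.77, Σxy = 32727.18
nΣxy − ΣxΣy = 130908.72 − 134200.06 = -3291.34
nΣx² − (Σx)² = 247707.36 − 230208.04 = 17499.32; nΣy² − (Σy)² = 86447.08 − 78232.09 = 8214.99
r = -3291.34 / √(17499.32 × 8214.99) = -3291.34 / 11989.8598 ≈ -0.275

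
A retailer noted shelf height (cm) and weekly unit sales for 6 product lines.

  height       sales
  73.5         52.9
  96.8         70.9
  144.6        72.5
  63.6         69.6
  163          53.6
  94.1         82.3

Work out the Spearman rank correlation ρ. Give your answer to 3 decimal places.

0.143

Rank height: 2, 4, 5, 1, 6, 3
Rank sales: 1, 4, 5, 3, 2, 6
d = rank(height) − rank(sales): 1, 0, 0, -2, 4, -3; Σd² = 30
ρ = 1 − 6Σd² / [n(n²−1)] = 1 − 6×30 / (6×35) = 1 − 180/210 ≈ 0.143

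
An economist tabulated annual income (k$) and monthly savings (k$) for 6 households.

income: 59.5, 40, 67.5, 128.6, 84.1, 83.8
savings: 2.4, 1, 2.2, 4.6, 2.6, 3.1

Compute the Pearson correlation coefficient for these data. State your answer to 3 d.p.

0.973

n = 6, Σx = 463.5, Σy = 15.9, Σx² = 40329.71, Σy² = 49.13, Σxy = 1401.3
nΣxy − ΣxΣy = 8407.8 − 7369.65 = 1038.15
nΣx² − (Σx)² = 241978.26 − 214832.25 = 27146.01; nΣy² − (Σy)² = 294.78 − 252.81 = 41.97
r = 1038.15 / √(27146.01 × 41.97) = 1038.15 / 1067.3884 ≈ 0.973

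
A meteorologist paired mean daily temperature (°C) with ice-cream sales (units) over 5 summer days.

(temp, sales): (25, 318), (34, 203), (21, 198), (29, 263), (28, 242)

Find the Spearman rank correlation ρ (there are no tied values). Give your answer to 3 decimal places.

0.100

Rank temp: 2, 5, 1, 4, 3
Rank sales: 5, 2, 1, 4, 3
d = rank(temp) − rank(sales): -3, 3, 0, 0, 0; Σd² = 18
ρ = 1 − 6Σd² / [n(n²−1)] = 1 − 6×18 / (5×24) = 1 − 108/120 ≈ 0.100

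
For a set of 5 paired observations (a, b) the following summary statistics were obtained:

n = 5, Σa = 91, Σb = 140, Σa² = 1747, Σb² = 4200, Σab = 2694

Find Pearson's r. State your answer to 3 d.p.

r = (nΣab − ΣaΣb) / √[(nΣa² − (Σa)²)(nΣb² − (Σb)²)]
Numerator: 5×2694 − 91×140 = 730
Denominator: √[(8735 − 8281)(21000 − 19600)] = √[454 × 1400] = 797.2453
r = 730 / 797.2453 ≈ 0.916

0.916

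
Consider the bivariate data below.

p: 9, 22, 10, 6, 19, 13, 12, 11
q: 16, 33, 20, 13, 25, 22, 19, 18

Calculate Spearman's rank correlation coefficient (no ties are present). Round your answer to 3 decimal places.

Rank p: 2, 8, 3, 1, 7, 6, 5, 4
Rank q: 2, 8, 5, 1, 7, 6, 4, 3
d = rank(p) − rank(q): 0, 0, -2, 0, 0, 0, 1, 1; Σd² = 6
ρ = 1 − 6Σd² / [n(n²−1)] = 1 − 6×6 / (8×63) = 1 − 36/504 ≈ 0.929

0.929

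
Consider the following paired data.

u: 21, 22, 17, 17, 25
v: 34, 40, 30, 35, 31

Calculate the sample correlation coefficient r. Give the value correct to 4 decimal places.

n = 5, Σu = 102, Σv = 170, Σu² = 2128, Σv² = 5842, Σuv = 3474
nΣuv − ΣuΣv = 17370 − 17340 = 30
nΣu² − (Σu)² = 10640 − 10404 = 236; nΣv² − (Σv)² = 29210 − 28900 = 310
r = 30 / √(236 × 310) = 30 / 270.4811 ≈ 0.1109

0.1109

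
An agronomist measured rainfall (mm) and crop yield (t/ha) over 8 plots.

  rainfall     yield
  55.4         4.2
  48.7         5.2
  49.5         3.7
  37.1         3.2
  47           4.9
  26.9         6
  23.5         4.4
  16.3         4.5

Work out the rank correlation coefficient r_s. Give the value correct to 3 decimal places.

Rank rainfall: 8, 6, 7, 4, 5, 3, 2, 1
Rank yield: 3, 7, 2, 1, 6, 8, 4, 5
d = rank(rainfall) − rank(yield): 5, -1, 5, 3, -1, -5, -2, -4; Σd² = 106
ρ = 1 − 6Σd² / [n(n²−1)] = 1 − 6×106 / (8×63) = 1 − 636/504 ≈ -0.262

-0.262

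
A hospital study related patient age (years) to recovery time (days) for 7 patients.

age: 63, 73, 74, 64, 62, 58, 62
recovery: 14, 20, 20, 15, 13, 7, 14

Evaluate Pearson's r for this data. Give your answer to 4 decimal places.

0.9463

n = 7, Σx = 456, Σy = 103, Σx² = 29922, Σy² = 1635, Σxy = 6862
nΣxy − ΣxΣy = 48034 − 46968 = 1066
nΣx² − (Σx)² = 209454 − 207936 = 1518; nΣy² − (Σy)² = 11445 − 10609 = 836
r = 1066 / √(1518 × 836) = 1066 / 1126.5203 ≈ 0.9463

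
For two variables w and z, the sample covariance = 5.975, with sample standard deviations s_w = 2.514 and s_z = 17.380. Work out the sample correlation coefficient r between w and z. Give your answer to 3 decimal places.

r = Cov(w,z) / (s_w · s_z) = 5.975 / (2.514 × 17.380)
  = 5.975 / 43.6933 ≈ 0.137

0.137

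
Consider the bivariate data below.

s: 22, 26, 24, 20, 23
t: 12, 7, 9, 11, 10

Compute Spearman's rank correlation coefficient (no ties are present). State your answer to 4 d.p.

-0.9000

Rank s: 2, 5, 4, 1, 3
Rank t: 5, 1, 2, 4, 3
d = rank(s) − rank(t): -3, 4, 2, -3, 0; Σd² = 38
ρ = 1 − 6Σd² / [n(n²−1)] = 1 − 6×38 / (5×24) = 1 − 228/120 ≈ -0.9000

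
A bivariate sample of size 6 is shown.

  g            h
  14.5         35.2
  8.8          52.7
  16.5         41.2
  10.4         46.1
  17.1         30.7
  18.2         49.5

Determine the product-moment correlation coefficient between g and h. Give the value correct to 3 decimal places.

n = 6, Σg = 85.5, Σh = 255.4, Σg² = 1291.75, Σh² = 11231.72, Σgh = 3559.27
nΣgh − ΣgΣh = 21355.62 − 21836.7 = -481.08
nΣg² − (Σg)² = 7750.5 − 7310.25 = 440.25; nΣh² − (Σh)² = 67390.32 − 65229.16 = 2161.16
r = -481.08 / √(440.25 × 2161.16) = -481.08 / 975.4233 ≈ -0.493

-0.493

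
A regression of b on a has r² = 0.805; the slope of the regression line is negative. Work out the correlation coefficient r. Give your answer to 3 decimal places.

-0.897

|r| = √0.805 = 0.897
The association is negative, so r = −0.897.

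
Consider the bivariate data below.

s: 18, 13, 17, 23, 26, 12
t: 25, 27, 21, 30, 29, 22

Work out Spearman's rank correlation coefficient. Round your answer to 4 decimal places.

Rank s: 4, 2, 3, 5, 6, 1
Rank t: 3, 4, 1, 6, 5, 2
d = rank(s) − rank(t): 1, -2, 2, -1, 1, -1; Σd² = 12
ρ = 1 − 6Σd² / [n(n²−1)] = 1 − 6×12 / (6×35) = 1 − 72/210 ≈ 0.6571

0.6571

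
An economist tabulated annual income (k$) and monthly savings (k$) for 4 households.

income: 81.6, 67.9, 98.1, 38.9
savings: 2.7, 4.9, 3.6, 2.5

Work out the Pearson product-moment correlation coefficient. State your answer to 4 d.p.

n = 4, Σx = 286.5, Σy = 13.7, Σx² = 22405.79, Σy² = 50.51, Σxy = 1003.44
nΣxy − ΣxΣy = 4013.76 − 3925.05 = 88.71
nΣx² − (Σx)² = 89623.16 − 82082.25 = 7540.91; nΣy² − (Σy)² = 202.04 − 187.69 = 14.35
r = 88.71 / √(7540.91 × 14.35) = 88.71 / 328.9560 ≈ 0.2697

0.2697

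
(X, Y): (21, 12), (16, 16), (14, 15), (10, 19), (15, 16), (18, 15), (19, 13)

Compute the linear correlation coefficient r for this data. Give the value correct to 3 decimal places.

-0.935

n = 7, ΣX = 113, ΣY = 106, ΣX² = 1903, ΣY² = 1636, ΣXY = 1665
nΣXY − ΣXΣY = 11655 − 11978 = -323
nΣX² − (ΣX)² = 13321 − 12769 = 552; nΣY² − (ΣY)² = 11452 − 11236 = 216
r = -323 / √(552 × 216) = -323 / 345.2999 ≈ -0.935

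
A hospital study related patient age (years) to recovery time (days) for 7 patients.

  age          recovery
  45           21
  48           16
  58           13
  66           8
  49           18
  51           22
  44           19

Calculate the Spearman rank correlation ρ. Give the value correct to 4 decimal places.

-0.5714

Rank age: 2, 3, 6, 7, 4, 5, 1
Rank recovery: 6, 3, 2, 1, 4, 7, 5
d = rank(age) − rank(recovery): -4, 0, 4, 6, 0, -2, -4; Σd² = 88
ρ = 1 − 6Σd² / [n(n²−1)] = 1 − 6×88 / (7×48) = 1 − 528/336 ≈ -0.5714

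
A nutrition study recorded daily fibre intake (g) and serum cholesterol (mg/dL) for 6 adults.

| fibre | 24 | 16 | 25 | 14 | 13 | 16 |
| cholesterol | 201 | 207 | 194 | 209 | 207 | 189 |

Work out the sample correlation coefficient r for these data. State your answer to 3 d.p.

n = 6, Σx = 108, Σy = 1207, Σx² = 2078, Σy² = 243137, Σxy = 21627
nΣxy − ΣxΣy = 129762 − 130356 = -594
nΣx² − (Σx)² = 12468 − 11664 = 804; nΣy² − (Σy)² = 1458822 − 1456849 = 1973
r = -594 / √(804 × 1973) = -594 / 1259.4808 ≈ -0.472

-0.472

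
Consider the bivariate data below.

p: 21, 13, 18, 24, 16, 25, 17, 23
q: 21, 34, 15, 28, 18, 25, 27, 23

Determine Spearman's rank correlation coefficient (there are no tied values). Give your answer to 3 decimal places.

Rank p: 5, 1, 4, 7, 2, 8, 3, 6
Rank q: 3, 8, 1, 7, 2, 5, 6, 4
d = rank(p) − rank(q): 2, -7, 3, 0, 0, 3, -3, 2; Σd² = 84
ρ = 1 − 6Σd² / [n(n²−1)] = 1 − 6×84 / (8×63) = 1 − 504/504 ≈ 0.000

0.000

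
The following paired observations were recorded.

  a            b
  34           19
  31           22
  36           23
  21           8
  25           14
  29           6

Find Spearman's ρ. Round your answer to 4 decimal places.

0.7714

Rank a: 5, 4, 6, 1, 2, 3
Rank b: 4, 5, 6, 2, 3, 1
d = rank(a) − rank(b): 1, -1, 0, -1, -1, 2; Σd² = 8
ρ = 1 − 6Σd² / [n(n²−1)] = 1 − 6×8 / (6×35) = 1 − 48/210 ≈ 0.7714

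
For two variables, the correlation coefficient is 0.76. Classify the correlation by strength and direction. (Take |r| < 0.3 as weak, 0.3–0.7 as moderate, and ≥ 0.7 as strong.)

strong positive

r = 0.76 > 0 so the relationship is positive.
|r| = 0.76, which falls in the strong range.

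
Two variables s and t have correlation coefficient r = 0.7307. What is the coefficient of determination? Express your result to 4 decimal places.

0.5339

r² = (0.7307)² = 0.5339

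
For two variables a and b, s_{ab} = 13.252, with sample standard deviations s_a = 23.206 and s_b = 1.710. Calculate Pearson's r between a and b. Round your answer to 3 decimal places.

0.334

r = Cov(a,b) / (s_a · s_b) = 13.252 / (23.206 × 1.710)
  = 13.252 / 39.6823 ≈ 0.334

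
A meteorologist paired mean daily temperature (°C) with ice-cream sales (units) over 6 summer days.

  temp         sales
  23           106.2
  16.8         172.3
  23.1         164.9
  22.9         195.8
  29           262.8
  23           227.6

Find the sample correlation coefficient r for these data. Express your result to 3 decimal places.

n = 6, Σx = 137.8, Σy = 1129.6, Σx² = 3239.26, Σy² = 227360.98, Σxy = 26486.25
nΣxy − ΣxΣy = 158917.5 − 155658.88 = 3258.62
nΣx² − (Σx)² = 19435.56 − 18988.84 = 446.72; nΣy² − (Σy)² = 1364165.88 − 1275996.16 = 88169.72
r = 3258.62 / √(446.72 × 88169.72) = 3258.62 / 6275.9204 ≈ 0.519

0.519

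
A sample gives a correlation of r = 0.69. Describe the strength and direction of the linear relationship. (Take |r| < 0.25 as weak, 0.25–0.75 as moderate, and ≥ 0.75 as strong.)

moderate positive

r = 0.69 > 0 so the relationship is positive.
|r| = 0.69, which falls in the moderate range.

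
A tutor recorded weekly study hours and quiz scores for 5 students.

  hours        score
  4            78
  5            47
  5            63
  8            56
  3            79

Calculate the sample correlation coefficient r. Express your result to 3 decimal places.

n = 5, Σx = 25, Σy = 323, Σx² = 139, Σy² = 21639, Σxy = 1547
nΣxy − ΣxΣy = 7735 − 8075 = -340
nΣx² − (Σx)² = 695 − 625 = 70; nΣy² − (Σy)² = 108195 − 104329 = 3866
r = -340 / √(70 × 3866) = -340 / 520.2115 ≈ -0.654

-0.654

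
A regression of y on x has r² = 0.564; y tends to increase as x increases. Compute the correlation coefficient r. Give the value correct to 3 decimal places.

0.751

|r| = √0.564 = 0.751
The association is positive, so r = 0.751.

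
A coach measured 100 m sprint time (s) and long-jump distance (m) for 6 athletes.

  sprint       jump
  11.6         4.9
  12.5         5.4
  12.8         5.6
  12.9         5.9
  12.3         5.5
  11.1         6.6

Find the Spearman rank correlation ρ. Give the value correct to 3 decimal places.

Rank sprint: 2, 4, 5, 6, 3, 1
Rank jump: 1, 2, 4, 5, 3, 6
d = rank(sprint) − rank(jump): 1, 2, 1, 1, 0, -5; Σd² = 32
ρ = 1 − 6Σd² / [n(n²−1)] = 1 − 6×32 / (6×35) = 1 − 192/210 ≈ 0.086

0.086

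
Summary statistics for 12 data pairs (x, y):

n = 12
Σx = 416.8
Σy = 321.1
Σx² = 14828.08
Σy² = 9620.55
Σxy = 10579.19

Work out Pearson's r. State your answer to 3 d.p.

r = (nΣxy − ΣxΣy) / √[(nΣx² − (Σx)²)(nΣy² − (Σy)²)]
Numerator: 12×10579.19 − 416.8×321.1 = -6884.2
Denominator: √[(177936.96 − 173722.24)(115446.6 − 103105.21)] = √[4214.72 × 12341.39] = 7212.1774
r = -6884.2 / 7212.1774 ≈ -0.955

-0.955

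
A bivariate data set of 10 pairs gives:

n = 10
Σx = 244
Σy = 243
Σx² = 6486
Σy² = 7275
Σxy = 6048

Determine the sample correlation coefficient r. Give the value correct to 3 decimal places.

r = (nΣxy − ΣxΣy) / √[(nΣx² − (Σx)²)(nΣy² − (Σy)²)]
Numerator: 10×6048 − 244×243 = 1188
Denominator: √[(64860 − 59536)(72750 − 59049)] = √[5324 × 13701] = 8540.7332
r = 1188 / 8540.7332 ≈ 0.139

0.139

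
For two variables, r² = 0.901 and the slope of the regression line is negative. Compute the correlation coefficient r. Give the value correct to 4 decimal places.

|r| = √0.901 = 0.9492
The association is negative, so r = −0.9492.

-0.9492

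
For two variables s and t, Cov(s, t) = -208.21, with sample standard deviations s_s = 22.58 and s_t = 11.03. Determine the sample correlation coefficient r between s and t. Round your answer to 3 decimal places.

-0.836

r = Cov(s,t) / (s_s · s_t) = -208.21 / (22.58 × 11.03)
  = -208.21 / 249.0574 ≈ -0.836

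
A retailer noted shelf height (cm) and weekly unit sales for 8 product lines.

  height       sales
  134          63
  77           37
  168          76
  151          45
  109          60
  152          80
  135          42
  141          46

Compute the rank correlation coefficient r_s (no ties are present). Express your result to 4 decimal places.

0.5952

Rank height: 3, 1, 8, 6, 2, 7, 4, 5
Rank sales: 6, 1, 7, 3, 5, 8, 2, 4
d = rank(height) − rank(sales): -3, 0, 1, 3, -3, -1, 2, 1; Σd² = 34
ρ = 1 − 6Σd² / [n(n²−1)] = 1 − 6×34 / (8×63) = 1 − 204/504 ≈ 0.5952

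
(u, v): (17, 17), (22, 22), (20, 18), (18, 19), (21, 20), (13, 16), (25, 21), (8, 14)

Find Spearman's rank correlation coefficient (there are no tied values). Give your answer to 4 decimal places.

0.9524

Rank u: 3, 7, 5, 4, 6, 2, 8, 1
Rank v: 3, 8, 4, 5, 6, 2, 7, 1
d = rank(u) − rank(v): 0, -1, 1, -1, 0, 0, 1, 0; Σd² = 4
ρ = 1 − 6Σd² / [n(n²−1)] = 1 − 6×4 / (8×63) = 1 − 24/504 ≈ 0.9524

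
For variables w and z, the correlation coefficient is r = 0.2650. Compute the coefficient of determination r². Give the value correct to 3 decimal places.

r² = (0.2650)² = 0.070

0.070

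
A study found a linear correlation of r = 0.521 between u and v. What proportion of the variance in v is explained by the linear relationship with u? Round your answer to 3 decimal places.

0.271

r² = (0.521)² = 0.271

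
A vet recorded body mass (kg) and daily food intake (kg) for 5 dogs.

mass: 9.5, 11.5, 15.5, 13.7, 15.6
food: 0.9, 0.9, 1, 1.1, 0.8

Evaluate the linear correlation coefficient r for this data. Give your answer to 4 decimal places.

0.0814

n = 5, Σx = 65.8, Σy = 4.7, Σx² = 893.8, Σy² = 4.47, Σxy = 61.95
nΣxy − ΣxΣy = 309.75 − 309.26 = 0.49
nΣx² − (Σx)² = 4469 − 4329.64 = 139.36; nΣy² − (Σy)² = 22.35 − 22.09 = 0.26
r = 0.49 / √(139.36 × 0.26) = 0.49 / 6.0194 ≈ 0.0814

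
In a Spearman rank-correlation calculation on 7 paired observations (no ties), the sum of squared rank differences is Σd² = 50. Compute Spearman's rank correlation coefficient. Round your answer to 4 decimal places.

ρ = 1 − 6Σd² / [n(n²−1)] = 1 − 6×50 / (7×48)
  = 1 − 300/336 = 1 − 0.89286 ≈ 0.1071

0.1071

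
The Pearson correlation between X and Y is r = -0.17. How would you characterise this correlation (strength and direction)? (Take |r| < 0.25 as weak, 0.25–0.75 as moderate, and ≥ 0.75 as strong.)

r = -0.17 < 0 so the relationship is negative.
|r| = 0.17, which falls in the weak range.

weak negative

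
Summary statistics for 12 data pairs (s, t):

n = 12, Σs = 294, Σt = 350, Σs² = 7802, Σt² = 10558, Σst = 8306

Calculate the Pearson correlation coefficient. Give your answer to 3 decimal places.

-0.588

r = (nΣst − ΣsΣt) / √[(nΣs² − (Σs)²)(nΣt² − (Σt)²)]
Numerator: 12×8306 − 294×350 = -3228
Denominator: √[(93624 − 86436)(126696 − 122500)] = √[7188 × 4196] = 5491.8893
r = -3228 / 5491.8893 ≈ -0.588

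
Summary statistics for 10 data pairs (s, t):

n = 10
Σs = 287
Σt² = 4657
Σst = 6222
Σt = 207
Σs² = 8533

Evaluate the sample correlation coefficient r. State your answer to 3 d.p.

0.847

r = (nΣst − ΣsΣt) / √[(nΣs² − (Σs)²)(nΣt² − (Σt)²)]
Numerator: 10×6222 − 287×207 = 2811
Denominator: √[(85330 − 82369)(46570 − 42849)] = √[2961 × 3721] = 3319.3194
r = 2811 / 3319.3194 ≈ 0.847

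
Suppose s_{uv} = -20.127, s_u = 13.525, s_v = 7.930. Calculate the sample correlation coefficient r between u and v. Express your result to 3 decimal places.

-0.188

r = Cov(u,v) / (s_u · s_v) = -20.127 / (13.525 × 7.930)
  = -20.127 / 107.2532 ≈ -0.188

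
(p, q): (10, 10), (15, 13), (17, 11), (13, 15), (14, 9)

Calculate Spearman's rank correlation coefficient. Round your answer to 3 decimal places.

Rank p: 1, 4, 5, 2, 3
Rank q: 2, 4, 3, 5, 1
d = rank(p) − rank(q): -1, 0, 2, -3, 2; Σd² = 18
ρ = 1 − 6Σd² / [n(n²−1)] = 1 − 6×18 / (5×24) = 1 − 108/120 ≈ 0.100

0.100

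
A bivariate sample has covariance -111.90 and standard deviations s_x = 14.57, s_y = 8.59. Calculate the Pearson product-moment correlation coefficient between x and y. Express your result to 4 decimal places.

-0.8941

r = Cov(x,y) / (s_x · s_y) = -111.90 / (14.57 × 8.59)
  = -111.90 / 125.1563 ≈ -0.8941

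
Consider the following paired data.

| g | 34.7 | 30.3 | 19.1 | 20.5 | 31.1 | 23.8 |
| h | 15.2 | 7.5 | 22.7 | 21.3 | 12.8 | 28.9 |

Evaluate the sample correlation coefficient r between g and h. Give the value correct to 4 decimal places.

-0.6995

n = 6, Σg = 159.5, Σh = 108.4, Σg² = 4440.89, Σh² = 2255.32, Σgh = 2710.81
nΣgh − ΣgΣh = 16264.86 − 17289.8 = -1024.94
nΣg² − (Σg)² = 26645.34 − 25440.25 = 1205.09; nΣh² − (Σh)² = 13531.92 − 11750.56 = 1781.36
r = -1024.94 / √(1205.09 × 1781.36) = -1024.94 / 1465.1618 ≈ -0.6995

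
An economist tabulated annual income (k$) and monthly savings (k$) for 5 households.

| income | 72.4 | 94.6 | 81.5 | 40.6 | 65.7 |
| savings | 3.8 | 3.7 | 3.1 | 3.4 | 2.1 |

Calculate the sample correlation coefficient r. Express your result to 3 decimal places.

0.206

n = 5, Σx = 354.8, Σy = 16.1, Σx² = 26798.02, Σy² = 53.71, Σxy = 1153.8
nΣxy − ΣxΣy = 5769 − 5712.28 = 56.72
nΣx² − (Σx)² = 133990.1 − 125883.04 = 8107.06; nΣy² − (Σy)² = 268.55 − 259.21 = 9.34
r = 56.72 / √(8107.06 × 9.34) = 56.72 / 275.1726 ≈ 0.206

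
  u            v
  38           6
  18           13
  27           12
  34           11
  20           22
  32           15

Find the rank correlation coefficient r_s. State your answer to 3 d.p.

-0.714

Rank u: 6, 1, 3, 5, 2, 4
Rank v: 1, 4, 3, 2, 6, 5
d = rank(u) − rank(v): 5, -3, 0, 3, -4, -1; Σd² = 60
ρ = 1 − 6Σd² / [n(n²−1)] = 1 − 6×60 / (6×35) = 1 − 360/210 ≈ -0.714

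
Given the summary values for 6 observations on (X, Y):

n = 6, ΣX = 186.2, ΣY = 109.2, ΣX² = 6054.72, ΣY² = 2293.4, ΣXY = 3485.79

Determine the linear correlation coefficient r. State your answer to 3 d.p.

0.333

r = (nΣXY − ΣXΣY) / √[(nΣX² − (ΣX)²)(nΣY² − (ΣY)²)]
Numerator: 6×3485.79 − 186.2×109.2 = 581.7
Denominator: √[(36328.32 − 34670.44)(13760.4 − 11924.64)] = √[1657.88 × 1835.76] = 1744.5543
r = 581.7 / 1744.5543 ≈ 0.333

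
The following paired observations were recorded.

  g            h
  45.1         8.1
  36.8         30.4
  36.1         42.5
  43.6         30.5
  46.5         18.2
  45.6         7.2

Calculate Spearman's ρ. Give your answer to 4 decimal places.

Rank g: 4, 2, 1, 3, 6, 5
Rank h: 2, 4, 6, 5, 3, 1
d = rank(g) − rank(h): 2, -2, -5, -2, 3, 4; Σd² = 62
ρ = 1 − 6Σd² / [n(n²−1)] = 1 − 6×62 / (6×35) = 1 − 372/210 ≈ -0.7714

-0.7714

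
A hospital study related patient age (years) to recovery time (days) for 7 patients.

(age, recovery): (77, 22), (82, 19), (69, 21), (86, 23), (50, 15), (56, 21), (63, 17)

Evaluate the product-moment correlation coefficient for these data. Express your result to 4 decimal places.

n = 7, Σx = 483, Σy = 138, Σx² = 34415, Σy² = 2770, Σxy = 9676
nΣxy − ΣxΣy = 67732 − 66654 = 1078
nΣx² − (Σx)² = 240905 − 233289 = 7616; nΣy² − (Σy)² = 19390 − 19044 = 346
r = 1078 / √(7616 × 346) = 1078 / 1623.3102 ≈ 0.6641

0.6641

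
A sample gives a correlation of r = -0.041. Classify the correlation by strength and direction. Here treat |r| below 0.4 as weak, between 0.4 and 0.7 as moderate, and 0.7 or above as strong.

weak negative

r = -0.041 < 0 so the relationship is negative.
|r| = 0.041, which falls in the weak range.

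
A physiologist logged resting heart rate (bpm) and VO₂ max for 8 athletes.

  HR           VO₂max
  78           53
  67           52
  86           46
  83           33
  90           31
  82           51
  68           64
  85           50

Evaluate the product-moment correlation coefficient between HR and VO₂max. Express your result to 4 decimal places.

-0.7310

n = 8, Σx = 639, Σy = 380, Σx² = 51531, Σy² = 18876, Σxy = 29887
nΣxy − ΣxΣy = 239096 − 242820 = -3724
nΣx² − (Σx)² = 412248 − 408321 = 3927; nΣy² − (Σy)² = 151008 − 144400 = 6608
r = -3724 / √(3927 × 6608) = -3724 / 5094.0766 ≈ -0.7310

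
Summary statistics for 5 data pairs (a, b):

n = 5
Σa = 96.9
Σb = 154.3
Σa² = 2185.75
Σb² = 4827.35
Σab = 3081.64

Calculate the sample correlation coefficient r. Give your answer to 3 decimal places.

r = (nΣab − ΣaΣb) / √[(nΣa² − (Σa)²)(nΣb² − (Σb)²)]
Numerator: 5×3081.64 − 96.9×154.3 = 456.53
Denominator: √[(10928.75 − 9389.61)(24136.75 − 23808.49)] = √[1539.14 × 328.26] = 710.8010
r = 456.53 / 710.8010 ≈ 0.642

0.642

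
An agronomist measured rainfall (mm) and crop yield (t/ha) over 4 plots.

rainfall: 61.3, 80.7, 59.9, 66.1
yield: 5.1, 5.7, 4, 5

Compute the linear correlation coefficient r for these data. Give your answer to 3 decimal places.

n = 4, Σx = 268, Σy = 19.8, Σx² = 18227.4, Σy² = 99.5, Σxy = 1342.72
nΣxy − ΣxΣy = 5370.88 − 5306.4 = 64.48
nΣx² − (Σx)² = 72909.6 − 71824 = 1085.6; nΣy² − (Σy)² = 398 − 392.04 = 5.96
r = 64.48 / √(1085.6 × 5.96) = 64.48 / 80.4374 ≈ 0.802

0.802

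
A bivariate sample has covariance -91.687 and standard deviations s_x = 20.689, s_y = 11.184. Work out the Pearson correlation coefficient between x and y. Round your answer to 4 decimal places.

r = Cov(x,y) / (s_x · s_y) = -91.687 / (20.689 × 11.184)
  = -91.687 / 231.3858 ≈ -0.3963

-0.3963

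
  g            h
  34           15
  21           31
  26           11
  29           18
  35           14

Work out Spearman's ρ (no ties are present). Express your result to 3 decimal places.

Rank g: 4, 1, 2, 3, 5
Rank h: 3, 5, 1, 4, 2
d = rank(g) − rank(h): 1, -4, 1, -1, 3; Σd² = 28
ρ = 1 − 6Σd² / [n(n²−1)] = 1 − 6×28 / (5×24) = 1 − 168/120 ≈ -0.400

-0.400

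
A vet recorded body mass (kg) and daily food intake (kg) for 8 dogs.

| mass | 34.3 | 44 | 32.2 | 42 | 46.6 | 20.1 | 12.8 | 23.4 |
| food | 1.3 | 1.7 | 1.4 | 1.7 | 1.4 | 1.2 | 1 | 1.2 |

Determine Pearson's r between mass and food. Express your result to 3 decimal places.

0.866

n = 8, Σx = 255.4, Σy = 10.9, Σx² = 9200.3, Σy² = 15.27, Σxy = 366.11
nΣxy − ΣxΣy = 2928.88 − 2783.86 = 145.02
nΣx² − (Σx)² = 73602.4 − 65229.16 = 8373.24; nΣy² − (Σy)² = 122.16 − 118.81 = 3.35
r = 145.02 / √(8373.24 × 3.35) = 145.02 / 167.4824 ≈ 0.866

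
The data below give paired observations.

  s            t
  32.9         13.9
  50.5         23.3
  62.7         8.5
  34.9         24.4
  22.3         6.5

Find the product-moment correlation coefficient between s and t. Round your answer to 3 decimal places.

n = 5, Σs = 203.3, Σt = 76.6, Σs² = 9279.25, Σt² = 1445.96, Σst = 3163.42
nΣst − ΣsΣt = 15817.1 − 15572.78 = 244.32
nΣs² − (Σs)² = 46396.25 − 41330.89 = 5065.36; nΣt² − (Σt)² = 7229.8 − 5867.56 = 1362.24
r = 244.32 / √(5065.36 × 1362.24) = 244.32 / 2626.8300 ≈ 0.093

0.093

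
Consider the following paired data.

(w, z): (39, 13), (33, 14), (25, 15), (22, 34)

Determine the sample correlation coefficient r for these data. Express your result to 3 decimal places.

n = 4, Σw = 119, Σz = 76, Σw² = 3719, Σz² = 1746, Σwz = 2092
nΣwz − ΣwΣz = 8368 − 9044 = -676
nΣw² − (Σw)² = 14876 − 14161 = 715; nΣz² − (Σz)² = 6984 − 5776 = 1208
r = -676 / √(715 × 1208) = -676 / 929.3654 ≈ -0.727

-0.727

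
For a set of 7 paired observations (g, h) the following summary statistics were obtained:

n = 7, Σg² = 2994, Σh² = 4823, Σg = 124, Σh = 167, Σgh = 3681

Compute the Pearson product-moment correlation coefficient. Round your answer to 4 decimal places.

r = (nΣgh − ΣgΣh) / √[(nΣg² − (Σg)²)(nΣh² − (Σh)²)]
Numerator: 7×3681 − 124×167 = 5059
Denominator: √[(20958 − 15376)(33761 − 27889)] = √[5582 × 5872] = 5725.1641
r = 5059 / 5725.1641 ≈ 0.8836

0.8836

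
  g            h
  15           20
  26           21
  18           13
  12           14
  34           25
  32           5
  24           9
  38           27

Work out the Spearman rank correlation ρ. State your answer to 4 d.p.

0.4286

Rank g: 2, 5, 3, 1, 7, 6, 4, 8
Rank h: 5, 6, 3, 4, 7, 1, 2, 8
d = rank(g) − rank(h): -3, -1, 0, -3, 0, 5, 2, 0; Σd² = 48
ρ = 1 − 6Σd² / [n(n²−1)] = 1 − 6×48 / (8×63) = 1 − 288/504 ≈ 0.4286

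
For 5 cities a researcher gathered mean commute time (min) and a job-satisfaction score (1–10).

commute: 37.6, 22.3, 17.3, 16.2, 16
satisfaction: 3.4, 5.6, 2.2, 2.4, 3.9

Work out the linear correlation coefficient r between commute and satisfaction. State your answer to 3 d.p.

n = 5, Σx = 109.4, Σy = 17.5, Σx² = 2728.78, Σy² = 68.73, Σxy = 392.06
nΣxy − ΣxΣy = 1960.3 − 1914.5 = 45.8
nΣx² − (Σx)² = 13643.9 − 11968.36 = 1675.54; nΣy² − (Σy)² = 343.65 − 306.25 = 37.4
r = 45.8 / √(1675.54 × 37.4) = 45.8 / 250.3302 ≈ 0.183

0.183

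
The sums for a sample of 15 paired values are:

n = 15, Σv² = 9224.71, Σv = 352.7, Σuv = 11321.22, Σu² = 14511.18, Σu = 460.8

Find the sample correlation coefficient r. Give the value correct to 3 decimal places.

0.845

r = (nΣuv − ΣuΣv) / √[(nΣu² − (Σu)²)(nΣv² − (Σv)²)]
Numerator: 15×11321.22 − 460.8×352.7 = 7294.14
Denominator: √[(217667.7 − 212336.64)(138370.65 − 124397.29)] = √[5331.06 × 13973.36] = 8630.9223
r = 7294.14 / 8630.9223 ≈ 0.845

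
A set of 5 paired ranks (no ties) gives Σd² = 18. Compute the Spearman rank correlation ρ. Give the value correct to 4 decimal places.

ρ = 1 − 6Σd² / [n(n²−1)] = 1 − 6×18 / (5×24)
  = 1 − 108/120 = 1 − 0.90000 ≈ 0.1000

0.1000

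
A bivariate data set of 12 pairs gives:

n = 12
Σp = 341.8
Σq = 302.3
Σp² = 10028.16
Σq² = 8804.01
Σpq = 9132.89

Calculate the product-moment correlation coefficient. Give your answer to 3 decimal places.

0.886

r = (nΣpq − ΣpΣq) / √[(nΣp² − (Σp)²)(nΣq² − (Σq)²)]
Numerator: 12×9132.89 − 341.8×302.3 = 6268.54
Denominator: √[(120337.92 − 116827.24)(105648.12 − 91385.29)] = √[3510.68 × 14262.83] = 7076.1735
r = 6268.54 / 7076.1735 ≈ 0.886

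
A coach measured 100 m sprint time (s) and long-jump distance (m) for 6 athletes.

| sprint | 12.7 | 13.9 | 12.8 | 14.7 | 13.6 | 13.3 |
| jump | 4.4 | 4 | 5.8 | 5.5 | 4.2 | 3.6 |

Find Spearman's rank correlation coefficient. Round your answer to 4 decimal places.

Rank sprint: 1, 5, 2, 6, 4, 3
Rank jump: 4, 2, 6, 5, 3, 1
d = rank(sprint) − rank(jump): -3, 3, -4, 1, 1, 2; Σd² = 40
ρ = 1 − 6Σd² / [n(n²−1)] = 1 − 6×40 / (6×35) = 1 − 240/210 ≈ -0.1429

-0.1429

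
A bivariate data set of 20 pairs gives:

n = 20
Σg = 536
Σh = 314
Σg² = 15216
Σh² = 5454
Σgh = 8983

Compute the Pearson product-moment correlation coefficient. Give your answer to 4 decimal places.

0.8500

r = (nΣgh − ΣgΣh) / √[(nΣg² − (Σg)²)(nΣh² − (Σh)²)]
Numerator: 20×8983 − 536×314 = 11356
Denominator: √[(304320 − 287296)(109080 − 98596)] = √[17024 × 10484] = 13359.6263
r = 11356 / 13359.6263 ≈ 0.8500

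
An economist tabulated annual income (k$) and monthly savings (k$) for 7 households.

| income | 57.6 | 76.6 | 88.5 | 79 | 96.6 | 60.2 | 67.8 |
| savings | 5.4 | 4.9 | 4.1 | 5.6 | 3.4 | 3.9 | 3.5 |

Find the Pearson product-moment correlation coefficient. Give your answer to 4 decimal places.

n = 7, Σx = 526.3, Σy = 30.8, Σx² = 40811.01, Σy² = 140.36, Σxy = 2292.15
nΣxy − ΣxΣy = 16045.05 − 16210.04 = -164.99
nΣx² − (Σx)² = 285677.07 − 276991.69 = 8685.38; nΣy² − (Σy)² = 982.52 − 948.64 = 33.88
r = -164.99 / √(8685.38 × 33.88) = -164.99 / 542.4580 ≈ -0.3042

-0.3042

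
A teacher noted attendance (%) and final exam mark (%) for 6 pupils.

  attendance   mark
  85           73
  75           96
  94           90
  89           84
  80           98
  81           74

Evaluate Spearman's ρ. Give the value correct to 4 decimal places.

-0.4286

Rank attendance: 4, 1, 6, 5, 2, 3
Rank mark: 1, 5, 4, 3, 6, 2
d = rank(attendance) − rank(mark): 3, -4, 2, 2, -4, 1; Σd² = 50
ρ = 1 − 6Σd² / [n(n²−1)] = 1 − 6×50 / (6×35) = 1 − 300/210 ≈ -0.4286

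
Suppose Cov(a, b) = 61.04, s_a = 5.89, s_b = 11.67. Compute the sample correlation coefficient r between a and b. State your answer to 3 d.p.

r = Cov(a,b) / (s_a · s_b) = 61.04 / (5.89 × 11.67)
  = 61.04 / 68.7363 ≈ 0.888

0.888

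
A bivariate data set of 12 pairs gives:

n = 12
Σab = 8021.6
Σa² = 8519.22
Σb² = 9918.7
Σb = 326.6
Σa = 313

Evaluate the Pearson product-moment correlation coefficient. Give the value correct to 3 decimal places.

-0.822

r = (nΣab − ΣaΣb) / √[(nΣa² − (Σa)²)(nΣb² − (Σb)²)]
Numerator: 12×8021.6 − 313×326.6 = -5966.6
Denominator: √[(102230.64 − 97969)(119024.4 − 106667.56)] = √[4261.64 × 12356.84] = 7256.7488
r = -5966.6 / 7256.7488 ≈ -0.822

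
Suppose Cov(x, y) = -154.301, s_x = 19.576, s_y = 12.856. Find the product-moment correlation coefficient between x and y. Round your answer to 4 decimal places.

-0.6131

r = Cov(x,y) / (s_x · s_y) = -154.301 / (19.576 × 12.856)
  = -154.301 / 251.6691 ≈ -0.6131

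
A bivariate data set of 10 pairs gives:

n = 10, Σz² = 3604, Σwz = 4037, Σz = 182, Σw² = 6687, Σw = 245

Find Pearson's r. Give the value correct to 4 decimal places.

-0.9446

r = (nΣwz − ΣwΣz) / √[(nΣw² − (Σw)²)(nΣz² − (Σz)²)]
Numerator: 10×4037 − 245×182 = -4220
Denominator: √[(66870 − 60025)(36040 − 33124)] = √[6845 × 2916] = 4467.6638
r = -4220 / 4467.6638 ≈ -0.9446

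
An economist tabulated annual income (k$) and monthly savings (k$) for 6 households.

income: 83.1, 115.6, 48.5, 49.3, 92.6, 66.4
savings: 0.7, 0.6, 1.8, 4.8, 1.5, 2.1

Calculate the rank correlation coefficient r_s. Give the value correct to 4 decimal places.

-0.7714

Rank income: 4, 6, 1, 2, 5, 3
Rank savings: 2, 1, 4, 6, 3, 5
d = rank(income) − rank(savings): 2, 5, -3, -4, 2, -2; Σd² = 62
ρ = 1 − 6Σd² / [n(n²−1)] = 1 − 6×62 / (6×35) = 1 − 372/210 ≈ -0.7714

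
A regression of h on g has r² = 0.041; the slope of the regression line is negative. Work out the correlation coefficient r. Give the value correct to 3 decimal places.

-0.202

|r| = √0.041 = 0.202
The association is negative, so r = −0.202.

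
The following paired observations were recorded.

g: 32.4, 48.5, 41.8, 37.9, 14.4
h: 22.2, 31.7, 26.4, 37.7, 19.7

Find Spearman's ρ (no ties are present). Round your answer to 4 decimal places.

Rank g: 2, 5, 4, 3, 1
Rank h: 2, 4, 3, 5, 1
d = rank(g) − rank(h): 0, 1, 1, -2, 0; Σd² = 6
ρ = 1 − 6Σd² / [n(n²−1)] = 1 − 6×6 / (5×24) = 1 − 36/120 ≈ 0.7000

0.7000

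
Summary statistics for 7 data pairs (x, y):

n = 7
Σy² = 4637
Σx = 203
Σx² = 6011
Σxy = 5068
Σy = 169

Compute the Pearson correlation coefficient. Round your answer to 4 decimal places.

0.6355

r = (nΣxy − ΣxΣy) / √[(nΣx² − (Σx)²)(nΣy² − (Σy)²)]
Numerator: 7×5068 − 203×169 = 1169
Denominator: √[(42077 − 41209)(32459 − 28561)] = √[868 × 3898] = 1839.4195
r = 1169 / 1839.4195 ≈ 0.6355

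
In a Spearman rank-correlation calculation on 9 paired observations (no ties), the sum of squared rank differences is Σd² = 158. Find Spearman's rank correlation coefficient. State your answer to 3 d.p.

ρ = 1 − 6Σd² / [n(n²−1)] = 1 − 6×158 / (9×80)
  = 1 − 948/720 = 1 − 1.3167 ≈ -0.317

-0.317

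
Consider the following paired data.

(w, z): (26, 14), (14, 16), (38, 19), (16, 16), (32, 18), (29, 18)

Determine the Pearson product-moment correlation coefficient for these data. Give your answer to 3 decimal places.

0.642

n = 6, Σw = 155, Σz = 101, Σw² = 4437, Σz² = 1717, Σwz = 2664
nΣwz − ΣwΣz = 15984 − 15655 = 329
nΣw² − (Σw)² = 26622 − 24025 = 2597; nΣz² − (Σz)² = 10302 − 10201 = 101
r = 329 / √(2597 × 101) = 329 / 512.1494 ≈ 0.642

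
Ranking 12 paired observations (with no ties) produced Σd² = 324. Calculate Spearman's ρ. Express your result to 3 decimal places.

ρ = 1 − 6Σd² / [n(n²−1)] = 1 − 6×324 / (12×143)
  = 1 − 1944/1716 = 1 − 1.1329 ≈ -0.133

-0.133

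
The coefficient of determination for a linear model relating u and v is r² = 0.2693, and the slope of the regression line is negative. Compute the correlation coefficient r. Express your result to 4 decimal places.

-0.5189

|r| = √0.2693 = 0.5189
The association is negative, so r = −0.5189.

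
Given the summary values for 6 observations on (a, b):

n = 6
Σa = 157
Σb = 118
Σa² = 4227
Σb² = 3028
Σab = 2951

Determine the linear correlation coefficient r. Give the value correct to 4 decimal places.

r = (nΣab − ΣaΣb) / √[(nΣa² − (Σa)²)(nΣb² − (Σb)²)]
Numerator: 6×2951 − 157×118 = -820
Denominator: √[(25362 − 24649)(18168 − 13924)] = √[713 × 4244] = 1739.5321
r = -820 / 1739.5321 ≈ -0.4714

-0.4714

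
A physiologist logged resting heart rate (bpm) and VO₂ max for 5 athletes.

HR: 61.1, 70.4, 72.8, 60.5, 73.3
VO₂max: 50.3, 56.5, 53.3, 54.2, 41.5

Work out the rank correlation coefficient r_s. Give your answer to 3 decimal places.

-0.500

Rank HR: 2, 3, 4, 1, 5
Rank VO₂max: 2, 5, 3, 4, 1
d = rank(HR) − rank(VO₂max): 0, -2, 1, -3, 4; Σd² = 30
ρ = 1 − 6Σd² / [n(n²−1)] = 1 − 6×30 / (5×24) = 1 − 180/120 ≈ -0.500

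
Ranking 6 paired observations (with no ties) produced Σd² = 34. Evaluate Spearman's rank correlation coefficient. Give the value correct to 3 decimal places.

0.029

ρ = 1 − 6Σd² / [n(n²−1)] = 1 − 6×34 / (6×35)
  = 1 − 204/210 = 1 − 0.9714 ≈ 0.029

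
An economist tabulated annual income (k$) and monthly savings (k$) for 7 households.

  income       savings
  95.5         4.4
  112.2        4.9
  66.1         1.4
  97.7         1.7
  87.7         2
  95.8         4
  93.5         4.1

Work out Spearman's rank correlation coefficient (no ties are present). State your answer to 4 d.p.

0.5357

Rank income: 4, 7, 1, 6, 2, 5, 3
Rank savings: 6, 7, 1, 2, 3, 4, 5
d = rank(income) − rank(savings): -2, 0, 0, 4, -1, 1, -2; Σd² = 26
ρ = 1 − 6Σd² / [n(n²−1)] = 1 − 6×26 / (7×48) = 1 − 156/336 ≈ 0.5357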